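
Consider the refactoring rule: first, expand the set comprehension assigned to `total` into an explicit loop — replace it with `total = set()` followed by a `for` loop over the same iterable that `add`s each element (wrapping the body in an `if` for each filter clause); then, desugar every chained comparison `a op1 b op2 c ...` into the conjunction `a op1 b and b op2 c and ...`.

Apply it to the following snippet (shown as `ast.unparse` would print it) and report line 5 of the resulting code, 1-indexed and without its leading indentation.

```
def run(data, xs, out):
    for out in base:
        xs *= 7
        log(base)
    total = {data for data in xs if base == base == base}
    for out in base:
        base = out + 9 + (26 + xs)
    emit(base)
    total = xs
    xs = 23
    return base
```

Transformed code:
def run(data, xs, out):
    for out in base:
        xs *= 7
        log(base)
    total = set()
    for data in xs:
        if base == base and base == base:
            total.add(data)
    for out in base:
        base = out + 9 + (26 + xs)
    emit(base)
    total = xs
    xs = 23
    return base

total = set()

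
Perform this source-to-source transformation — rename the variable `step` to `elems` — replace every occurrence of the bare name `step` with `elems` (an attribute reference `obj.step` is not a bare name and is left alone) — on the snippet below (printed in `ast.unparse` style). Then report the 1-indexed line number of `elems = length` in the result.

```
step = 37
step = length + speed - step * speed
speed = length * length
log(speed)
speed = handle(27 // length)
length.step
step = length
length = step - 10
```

Transformed code:
elems = 37
elems = length + speed - elems * speed
speed = length * length
log(speed)
speed = handle(27 // length)
length.step
elems = length
length = elems - 10

7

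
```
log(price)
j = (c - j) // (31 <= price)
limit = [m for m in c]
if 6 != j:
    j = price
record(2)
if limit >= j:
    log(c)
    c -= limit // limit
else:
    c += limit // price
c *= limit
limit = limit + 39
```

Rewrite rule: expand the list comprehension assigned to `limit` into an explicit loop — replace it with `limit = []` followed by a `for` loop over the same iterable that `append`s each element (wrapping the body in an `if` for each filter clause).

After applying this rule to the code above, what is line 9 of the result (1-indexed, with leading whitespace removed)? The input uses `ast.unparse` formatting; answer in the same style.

if limit >= j:

Transformed code:
log(price)
j = (c - j) // (31 <= price)
limit = []
for m in c:
    limit.append(m)
if 6 != j:
    j = price
record(2)
if limit >= j:
    log(c)
    c -= limit // limit
else:
    c += limit // price
c *= limit
limit = limit + 39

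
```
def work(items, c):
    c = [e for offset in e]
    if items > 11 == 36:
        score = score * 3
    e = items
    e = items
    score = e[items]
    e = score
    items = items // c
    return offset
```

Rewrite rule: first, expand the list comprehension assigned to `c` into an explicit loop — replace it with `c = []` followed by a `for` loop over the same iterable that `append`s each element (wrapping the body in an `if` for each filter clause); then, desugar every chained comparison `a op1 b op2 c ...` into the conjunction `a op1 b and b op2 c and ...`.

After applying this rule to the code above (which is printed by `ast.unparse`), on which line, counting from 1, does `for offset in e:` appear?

Transformed code:
def work(items, c):
    c = []
    for offset in e:
        c.append(e)
    if items > 11 and 11 == 36:
        score = score * 3
    e = items
    e = items
    score = e[items]
    e = score
    items = items // c
    return offset

3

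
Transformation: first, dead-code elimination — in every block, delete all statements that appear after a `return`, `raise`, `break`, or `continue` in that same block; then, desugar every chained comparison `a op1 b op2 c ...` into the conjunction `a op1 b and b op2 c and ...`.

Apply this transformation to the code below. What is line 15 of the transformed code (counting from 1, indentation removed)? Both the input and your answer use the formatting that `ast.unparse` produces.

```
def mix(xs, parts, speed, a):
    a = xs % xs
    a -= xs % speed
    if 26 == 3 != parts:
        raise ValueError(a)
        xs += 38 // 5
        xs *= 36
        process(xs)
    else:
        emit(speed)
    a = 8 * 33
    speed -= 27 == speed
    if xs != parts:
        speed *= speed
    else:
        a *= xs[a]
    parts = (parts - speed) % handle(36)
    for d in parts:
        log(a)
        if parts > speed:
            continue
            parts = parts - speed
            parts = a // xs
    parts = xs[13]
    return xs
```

for d in parts:

Transformed code:
def mix(xs, parts, speed, a):
    a = xs % xs
    a -= xs % speed
    if 26 == 3 and 3 != parts:
        raise ValueError(a)
    else:
        emit(speed)
    a = 8 * 33
    speed -= 27 == speed
    if xs != parts:
        speed *= speed
    else:
        a *= xs[a]
    parts = (parts - speed) % handle(36)
    for d in parts:
        log(a)
        if parts > speed:
            continue
    parts = xs[13]
    return xs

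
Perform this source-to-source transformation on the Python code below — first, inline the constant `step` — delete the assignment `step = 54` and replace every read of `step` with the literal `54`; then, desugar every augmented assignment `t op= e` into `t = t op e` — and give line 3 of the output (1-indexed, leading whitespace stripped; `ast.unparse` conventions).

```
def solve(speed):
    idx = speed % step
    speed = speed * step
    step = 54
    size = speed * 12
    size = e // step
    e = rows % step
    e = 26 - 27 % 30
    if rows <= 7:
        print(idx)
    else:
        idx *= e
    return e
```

Transformed code:
def solve(speed):
    idx = speed % 54
    speed = speed * 54
    size = speed * 12
    size = e // 54
    e = rows % 54
    e = 26 - 27 % 30
    if rows <= 7:
        print(idx)
    else:
        idx = idx * e
    return e

speed = speed * 54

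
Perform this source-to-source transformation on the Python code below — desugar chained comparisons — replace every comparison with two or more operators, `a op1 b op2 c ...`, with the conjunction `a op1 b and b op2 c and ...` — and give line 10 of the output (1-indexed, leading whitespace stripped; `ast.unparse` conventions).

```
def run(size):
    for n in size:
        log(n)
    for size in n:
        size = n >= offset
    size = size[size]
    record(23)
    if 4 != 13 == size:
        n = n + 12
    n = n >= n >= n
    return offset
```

n = n >= n and n >= n

Transformed code:
def run(size):
    for n in size:
        log(n)
    for size in n:
        size = n >= offset
    size = size[size]
    record(23)
    if 4 != 13 and 13 == size:
        n = n + 12
    n = n >= n and n >= n
    return offset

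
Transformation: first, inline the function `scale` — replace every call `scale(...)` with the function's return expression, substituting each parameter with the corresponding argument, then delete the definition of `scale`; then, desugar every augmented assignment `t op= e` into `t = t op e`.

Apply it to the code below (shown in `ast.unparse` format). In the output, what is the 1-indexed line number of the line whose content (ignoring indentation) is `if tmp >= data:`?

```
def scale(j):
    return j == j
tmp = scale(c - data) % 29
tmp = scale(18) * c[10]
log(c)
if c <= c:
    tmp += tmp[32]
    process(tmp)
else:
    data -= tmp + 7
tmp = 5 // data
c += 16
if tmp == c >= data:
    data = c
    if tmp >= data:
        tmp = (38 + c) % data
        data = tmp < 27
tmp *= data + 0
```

Transformed code:
tmp = (c - data == c - data) % 29
tmp = (18 == 18) * c[10]
log(c)
if c <= c:
    tmp = tmp + tmp[32]
    process(tmp)
else:
    data = data - (tmp + 7)
tmp = 5 // data
c = c + 16
if tmp == c >= data:
    data = c
    if tmp >= data:
        tmp = (38 + c) % data
        data = tmp < 27
tmp = tmp * (data + 0)

13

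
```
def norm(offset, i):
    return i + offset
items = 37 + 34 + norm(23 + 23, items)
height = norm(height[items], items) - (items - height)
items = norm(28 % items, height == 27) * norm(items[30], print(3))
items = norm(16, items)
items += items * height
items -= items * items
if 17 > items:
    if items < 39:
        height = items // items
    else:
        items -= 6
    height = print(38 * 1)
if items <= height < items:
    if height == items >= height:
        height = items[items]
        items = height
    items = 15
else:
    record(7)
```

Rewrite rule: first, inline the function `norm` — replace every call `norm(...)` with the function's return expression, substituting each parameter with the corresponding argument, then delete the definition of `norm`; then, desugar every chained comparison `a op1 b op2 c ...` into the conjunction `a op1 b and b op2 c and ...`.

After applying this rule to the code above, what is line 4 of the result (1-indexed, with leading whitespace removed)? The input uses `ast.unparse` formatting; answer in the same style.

items = items + 16

Transformed code:
items = 37 + 34 + (items + (23 + 23))
height = items + height[items] - (items - height)
items = ((height == 27) + 28 % items) * (print(3) + items[30])
items = items + 16
items += items * height
items -= items * items
if 17 > items:
    if items < 39:
        height = items // items
    else:
        items -= 6
    height = print(38 * 1)
if items <= height and height < items:
    if height == items and items >= height:
        height = items[items]
        items = height
    items = 15
else:
    record(7)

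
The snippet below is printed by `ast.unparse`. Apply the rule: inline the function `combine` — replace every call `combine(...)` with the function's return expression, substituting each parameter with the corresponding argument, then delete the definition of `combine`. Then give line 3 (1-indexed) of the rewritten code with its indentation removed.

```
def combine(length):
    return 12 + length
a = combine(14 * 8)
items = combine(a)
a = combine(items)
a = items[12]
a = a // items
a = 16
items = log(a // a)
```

a = 12 + items

Transformed code:
a = 12 + 14 * 8
items = 12 + a
a = 12 + items
a = items[12]
a = a // items
a = 16
items = log(a // a)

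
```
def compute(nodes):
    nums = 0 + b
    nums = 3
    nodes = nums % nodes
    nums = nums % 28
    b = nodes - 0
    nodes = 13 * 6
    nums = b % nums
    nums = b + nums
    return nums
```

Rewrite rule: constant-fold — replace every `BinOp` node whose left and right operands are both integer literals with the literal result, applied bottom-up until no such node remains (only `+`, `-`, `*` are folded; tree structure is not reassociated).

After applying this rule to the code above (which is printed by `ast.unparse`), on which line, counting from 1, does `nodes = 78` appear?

Transformed code:
def compute(nodes):
    nums = 0 + b
    nums = 3
    nodes = nums % nodes
    nums = nums % 28
    b = nodes - 0
    nodes = 78
    nums = b % nums
    nums = b + nums
    return nums

7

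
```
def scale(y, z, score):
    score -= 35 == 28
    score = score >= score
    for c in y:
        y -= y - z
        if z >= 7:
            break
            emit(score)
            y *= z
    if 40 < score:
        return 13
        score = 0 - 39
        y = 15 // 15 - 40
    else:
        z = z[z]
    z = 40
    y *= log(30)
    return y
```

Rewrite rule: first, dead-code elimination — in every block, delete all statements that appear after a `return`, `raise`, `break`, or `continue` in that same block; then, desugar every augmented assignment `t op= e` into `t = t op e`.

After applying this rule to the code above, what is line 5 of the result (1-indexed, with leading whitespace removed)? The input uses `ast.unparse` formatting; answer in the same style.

Transformed code:
def scale(y, z, score):
    score = score - (35 == 28)
    score = score >= score
    for c in y:
        y = y - (y - z)
        if z >= 7:
            break
    if 40 < score:
        return 13
    else:
        z = z[z]
    z = 40
    y = y * log(30)
    return y

y = y - (y - z)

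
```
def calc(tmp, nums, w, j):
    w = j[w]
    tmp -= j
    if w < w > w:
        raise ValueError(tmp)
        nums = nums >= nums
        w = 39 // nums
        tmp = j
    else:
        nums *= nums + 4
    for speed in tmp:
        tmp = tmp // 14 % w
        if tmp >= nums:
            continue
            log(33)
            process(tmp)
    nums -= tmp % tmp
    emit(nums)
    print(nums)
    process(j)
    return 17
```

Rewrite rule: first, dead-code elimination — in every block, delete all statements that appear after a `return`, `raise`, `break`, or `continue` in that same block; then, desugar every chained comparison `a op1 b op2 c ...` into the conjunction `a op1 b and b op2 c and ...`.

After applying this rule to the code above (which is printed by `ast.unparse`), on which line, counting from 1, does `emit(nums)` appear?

Transformed code:
def calc(tmp, nums, w, j):
    w = j[w]
    tmp -= j
    if w < w and w > w:
        raise ValueError(tmp)
    else:
        nums *= nums + 4
    for speed in tmp:
        tmp = tmp // 14 % w
        if tmp >= nums:
            continue
    nums -= tmp % tmp
    emit(nums)
    print(nums)
    process(j)
    return 17

13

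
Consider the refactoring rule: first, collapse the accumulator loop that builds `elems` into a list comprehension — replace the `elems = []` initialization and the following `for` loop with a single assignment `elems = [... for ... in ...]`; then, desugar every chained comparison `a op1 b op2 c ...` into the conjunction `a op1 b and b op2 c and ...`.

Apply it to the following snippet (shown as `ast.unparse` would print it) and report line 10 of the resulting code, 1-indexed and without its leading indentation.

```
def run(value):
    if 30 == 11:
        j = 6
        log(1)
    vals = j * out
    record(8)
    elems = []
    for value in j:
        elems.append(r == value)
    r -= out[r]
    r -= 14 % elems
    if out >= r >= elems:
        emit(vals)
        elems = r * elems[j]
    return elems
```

Transformed code:
def run(value):
    if 30 == 11:
        j = 6
        log(1)
    vals = j * out
    record(8)
    elems = [r == value for value in j]
    r -= out[r]
    r -= 14 % elems
    if out >= r and r >= elems:
        emit(vals)
        elems = r * elems[j]
    return elems

if out >= r and r >= elems:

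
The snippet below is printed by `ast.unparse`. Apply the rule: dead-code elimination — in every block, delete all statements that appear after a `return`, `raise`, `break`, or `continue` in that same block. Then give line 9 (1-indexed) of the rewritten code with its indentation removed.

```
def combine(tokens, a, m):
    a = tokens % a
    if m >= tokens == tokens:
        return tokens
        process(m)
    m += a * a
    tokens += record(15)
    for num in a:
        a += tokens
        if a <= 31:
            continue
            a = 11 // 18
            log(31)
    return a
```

Transformed code:
def combine(tokens, a, m):
    a = tokens % a
    if m >= tokens == tokens:
        return tokens
    m += a * a
    tokens += record(15)
    for num in a:
        a += tokens
        if a <= 31:
            continue
    return a

if a <= 31:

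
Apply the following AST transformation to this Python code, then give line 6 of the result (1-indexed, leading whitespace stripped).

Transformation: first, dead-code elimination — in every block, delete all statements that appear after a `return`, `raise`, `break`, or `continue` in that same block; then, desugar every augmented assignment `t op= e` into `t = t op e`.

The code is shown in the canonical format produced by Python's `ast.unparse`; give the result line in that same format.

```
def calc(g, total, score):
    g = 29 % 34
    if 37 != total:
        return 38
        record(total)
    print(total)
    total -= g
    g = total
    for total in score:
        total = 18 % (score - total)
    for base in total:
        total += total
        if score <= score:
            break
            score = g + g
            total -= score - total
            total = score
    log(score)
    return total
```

Transformed code:
def calc(g, total, score):
    g = 29 % 34
    if 37 != total:
        return 38
    print(total)
    total = total - g
    g = total
    for total in score:
        total = 18 % (score - total)
    for base in total:
        total = total + total
        if score <= score:
            break
    log(score)
    return total

total = total - g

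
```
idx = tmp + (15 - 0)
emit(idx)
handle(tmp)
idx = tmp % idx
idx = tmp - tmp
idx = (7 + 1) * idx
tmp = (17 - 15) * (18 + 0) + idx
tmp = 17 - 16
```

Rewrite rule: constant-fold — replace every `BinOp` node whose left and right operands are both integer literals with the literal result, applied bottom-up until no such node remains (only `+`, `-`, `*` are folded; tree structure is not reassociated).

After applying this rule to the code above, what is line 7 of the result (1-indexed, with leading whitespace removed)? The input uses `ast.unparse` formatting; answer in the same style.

tmp = 36 + idx

Transformed code:
idx = tmp + 15
emit(idx)
handle(tmp)
idx = tmp % idx
idx = tmp - tmp
idx = 8 * idx
tmp = 36 + idx
tmp = 1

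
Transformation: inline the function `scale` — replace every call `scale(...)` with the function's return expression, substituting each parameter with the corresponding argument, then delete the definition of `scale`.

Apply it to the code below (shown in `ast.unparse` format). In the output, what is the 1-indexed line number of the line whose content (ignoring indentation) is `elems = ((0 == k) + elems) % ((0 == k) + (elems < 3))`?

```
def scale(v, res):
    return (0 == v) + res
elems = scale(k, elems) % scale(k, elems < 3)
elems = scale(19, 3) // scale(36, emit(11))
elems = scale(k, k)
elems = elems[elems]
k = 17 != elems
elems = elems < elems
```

1

Transformed code:
elems = ((0 == k) + elems) % ((0 == k) + (elems < 3))
elems = ((0 == 19) + 3) // ((0 == 36) + emit(11))
elems = (0 == k) + k
elems = elems[elems]
k = 17 != elems
elems = elems < elems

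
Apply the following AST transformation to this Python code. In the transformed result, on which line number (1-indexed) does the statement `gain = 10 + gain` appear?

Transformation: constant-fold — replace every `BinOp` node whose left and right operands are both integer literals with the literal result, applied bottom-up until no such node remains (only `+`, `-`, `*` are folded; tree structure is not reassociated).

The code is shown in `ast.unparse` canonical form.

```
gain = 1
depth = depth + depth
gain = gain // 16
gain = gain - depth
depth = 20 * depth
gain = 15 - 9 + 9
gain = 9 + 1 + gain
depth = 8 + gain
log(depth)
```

7

Transformed code:
gain = 1
depth = depth + depth
gain = gain // 16
gain = gain - depth
depth = 20 * depth
gain = 15
gain = 10 + gain
depth = 8 + gain
log(depth)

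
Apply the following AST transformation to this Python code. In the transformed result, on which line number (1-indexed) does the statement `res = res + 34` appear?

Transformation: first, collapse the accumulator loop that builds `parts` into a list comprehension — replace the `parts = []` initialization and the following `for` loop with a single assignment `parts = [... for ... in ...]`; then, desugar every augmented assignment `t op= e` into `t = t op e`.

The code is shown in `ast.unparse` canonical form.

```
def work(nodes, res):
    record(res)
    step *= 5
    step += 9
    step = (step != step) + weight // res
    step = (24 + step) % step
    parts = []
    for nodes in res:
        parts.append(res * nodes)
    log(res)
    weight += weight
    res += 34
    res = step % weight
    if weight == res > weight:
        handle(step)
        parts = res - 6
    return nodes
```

10

Transformed code:
def work(nodes, res):
    record(res)
    step = step * 5
    step = step + 9
    step = (step != step) + weight // res
    step = (24 + step) % step
    parts = [res * nodes for nodes in res]
    log(res)
    weight = weight + weight
    res = res + 34
    res = step % weight
    if weight == res > weight:
        handle(step)
        parts = res - 6
    return nodes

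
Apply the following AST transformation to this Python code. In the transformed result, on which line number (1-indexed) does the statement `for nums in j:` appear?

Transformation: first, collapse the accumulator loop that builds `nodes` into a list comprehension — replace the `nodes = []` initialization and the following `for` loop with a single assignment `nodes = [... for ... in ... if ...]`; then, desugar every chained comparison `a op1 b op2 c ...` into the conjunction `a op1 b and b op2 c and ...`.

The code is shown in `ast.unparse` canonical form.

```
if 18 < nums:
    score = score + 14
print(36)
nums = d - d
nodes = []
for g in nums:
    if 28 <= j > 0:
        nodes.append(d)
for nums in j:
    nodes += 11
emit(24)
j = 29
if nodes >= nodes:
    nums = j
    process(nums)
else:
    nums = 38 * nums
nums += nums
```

6

Transformed code:
if 18 < nums:
    score = score + 14
print(36)
nums = d - d
nodes = [d for g in nums if 28 <= j and j > 0]
for nums in j:
    nodes += 11
emit(24)
j = 29
if nodes >= nodes:
    nums = j
    process(nums)
else:
    nums = 38 * nums
nums += nums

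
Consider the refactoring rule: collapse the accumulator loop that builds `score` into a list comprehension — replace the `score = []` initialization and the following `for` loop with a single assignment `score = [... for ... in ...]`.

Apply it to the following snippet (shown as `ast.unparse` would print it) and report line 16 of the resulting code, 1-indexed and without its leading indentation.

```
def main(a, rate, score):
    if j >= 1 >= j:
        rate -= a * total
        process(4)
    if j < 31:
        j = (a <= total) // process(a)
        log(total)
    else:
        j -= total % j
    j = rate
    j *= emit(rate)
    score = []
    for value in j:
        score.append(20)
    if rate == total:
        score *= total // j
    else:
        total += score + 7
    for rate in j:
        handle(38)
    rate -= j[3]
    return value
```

Transformed code:
def main(a, rate, score):
    if j >= 1 >= j:
        rate -= a * total
        process(4)
    if j < 31:
        j = (a <= total) // process(a)
        log(total)
    else:
        j -= total % j
    j = rate
    j *= emit(rate)
    score = [20 for value in j]
    if rate == total:
        score *= total // j
    else:
        total += score + 7
    for rate in j:
        handle(38)
    rate -= j[3]
    return value

total += score + 7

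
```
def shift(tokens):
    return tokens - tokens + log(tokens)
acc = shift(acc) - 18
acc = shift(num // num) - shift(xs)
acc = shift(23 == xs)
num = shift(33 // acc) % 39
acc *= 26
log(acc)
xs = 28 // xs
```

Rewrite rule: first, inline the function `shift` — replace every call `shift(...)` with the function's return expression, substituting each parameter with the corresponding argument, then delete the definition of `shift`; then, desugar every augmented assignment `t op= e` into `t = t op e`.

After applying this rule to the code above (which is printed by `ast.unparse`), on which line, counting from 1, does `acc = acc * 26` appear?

Transformed code:
acc = acc - acc + log(acc) - 18
acc = num // num - num // num + log(num // num) - (xs - xs + log(xs))
acc = (23 == xs) - (23 == xs) + log(23 == xs)
num = (33 // acc - 33 // acc + log(33 // acc)) % 39
acc = acc * 26
log(acc)
xs = 28 // xs

5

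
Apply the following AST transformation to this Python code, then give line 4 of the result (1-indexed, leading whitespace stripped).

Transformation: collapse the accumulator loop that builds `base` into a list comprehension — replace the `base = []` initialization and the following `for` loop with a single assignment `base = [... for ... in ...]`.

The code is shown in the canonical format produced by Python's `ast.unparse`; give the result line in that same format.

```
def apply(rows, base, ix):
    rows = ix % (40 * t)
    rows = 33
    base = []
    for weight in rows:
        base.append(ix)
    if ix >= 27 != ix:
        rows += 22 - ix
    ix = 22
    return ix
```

base = [ix for weight in rows]

Transformed code:
def apply(rows, base, ix):
    rows = ix % (40 * t)
    rows = 33
    base = [ix for weight in rows]
    if ix >= 27 != ix:
        rows += 22 - ix
    ix = 22
    return ix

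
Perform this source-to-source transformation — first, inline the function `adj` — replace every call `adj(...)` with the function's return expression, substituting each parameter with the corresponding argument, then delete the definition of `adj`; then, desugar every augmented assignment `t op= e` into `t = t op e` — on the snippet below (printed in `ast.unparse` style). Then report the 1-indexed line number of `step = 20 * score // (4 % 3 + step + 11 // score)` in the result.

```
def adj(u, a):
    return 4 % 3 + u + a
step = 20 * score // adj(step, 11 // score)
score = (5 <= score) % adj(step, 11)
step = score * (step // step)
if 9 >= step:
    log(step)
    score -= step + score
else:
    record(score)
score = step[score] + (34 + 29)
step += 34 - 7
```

Transformed code:
step = 20 * score // (4 % 3 + step + 11 // score)
score = (5 <= score) % (4 % 3 + step + 11)
step = score * (step // step)
if 9 >= step:
    log(step)
    score = score - (step + score)
else:
    record(score)
score = step[score] + (34 + 29)
step = step + (34 - 7)

1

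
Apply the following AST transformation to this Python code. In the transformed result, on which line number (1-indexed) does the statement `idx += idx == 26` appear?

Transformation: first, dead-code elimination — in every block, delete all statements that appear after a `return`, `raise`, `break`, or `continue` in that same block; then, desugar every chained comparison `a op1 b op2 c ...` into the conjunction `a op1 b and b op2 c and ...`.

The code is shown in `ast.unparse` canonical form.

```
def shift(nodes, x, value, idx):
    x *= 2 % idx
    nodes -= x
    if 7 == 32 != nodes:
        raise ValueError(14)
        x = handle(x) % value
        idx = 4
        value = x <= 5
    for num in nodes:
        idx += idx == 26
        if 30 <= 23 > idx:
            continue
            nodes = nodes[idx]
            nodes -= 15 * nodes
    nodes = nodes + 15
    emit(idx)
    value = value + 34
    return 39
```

7

Transformed code:
def shift(nodes, x, value, idx):
    x *= 2 % idx
    nodes -= x
    if 7 == 32 and 32 != nodes:
        raise ValueError(14)
    for num in nodes:
        idx += idx == 26
        if 30 <= 23 and 23 > idx:
            continue
    nodes = nodes + 15
    emit(idx)
    value = value + 34
    return 39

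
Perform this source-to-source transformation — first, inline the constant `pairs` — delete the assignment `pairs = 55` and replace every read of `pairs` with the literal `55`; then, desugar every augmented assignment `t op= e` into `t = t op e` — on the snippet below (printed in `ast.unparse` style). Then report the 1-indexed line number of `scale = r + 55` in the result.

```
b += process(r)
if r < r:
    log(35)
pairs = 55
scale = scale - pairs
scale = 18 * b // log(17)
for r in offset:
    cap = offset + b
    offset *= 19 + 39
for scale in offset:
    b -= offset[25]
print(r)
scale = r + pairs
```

Transformed code:
b = b + process(r)
if r < r:
    log(35)
scale = scale - 55
scale = 18 * b // log(17)
for r in offset:
    cap = offset + b
    offset = offset * (19 + 39)
for scale in offset:
    b = b - offset[25]
print(r)
scale = r + 55

12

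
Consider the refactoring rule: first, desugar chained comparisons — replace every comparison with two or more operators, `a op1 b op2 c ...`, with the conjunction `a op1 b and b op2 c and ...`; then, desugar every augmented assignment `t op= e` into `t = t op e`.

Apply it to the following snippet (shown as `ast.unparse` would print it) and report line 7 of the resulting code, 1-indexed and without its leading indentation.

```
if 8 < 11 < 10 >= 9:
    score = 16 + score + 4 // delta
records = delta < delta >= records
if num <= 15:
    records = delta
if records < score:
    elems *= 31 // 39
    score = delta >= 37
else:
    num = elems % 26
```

Transformed code:
if 8 < 11 and 11 < 10 and (10 >= 9):
    score = 16 + score + 4 // delta
records = delta < delta and delta >= records
if num <= 15:
    records = delta
if records < score:
    elems = elems * (31 // 39)
    score = delta >= 37
else:
    num = elems % 26

elems = elems * (31 // 39)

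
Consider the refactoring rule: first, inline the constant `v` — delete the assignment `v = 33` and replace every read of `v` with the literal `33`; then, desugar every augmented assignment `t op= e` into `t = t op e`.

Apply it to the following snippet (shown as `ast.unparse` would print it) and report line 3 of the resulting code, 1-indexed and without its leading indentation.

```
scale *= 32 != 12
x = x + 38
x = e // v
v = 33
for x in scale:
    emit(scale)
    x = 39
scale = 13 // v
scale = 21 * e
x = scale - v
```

Transformed code:
scale = scale * (32 != 12)
x = x + 38
x = e // 33
for x in scale:
    emit(scale)
    x = 39
scale = 13 // 33
scale = 21 * e
x = scale - 33

x = e // 33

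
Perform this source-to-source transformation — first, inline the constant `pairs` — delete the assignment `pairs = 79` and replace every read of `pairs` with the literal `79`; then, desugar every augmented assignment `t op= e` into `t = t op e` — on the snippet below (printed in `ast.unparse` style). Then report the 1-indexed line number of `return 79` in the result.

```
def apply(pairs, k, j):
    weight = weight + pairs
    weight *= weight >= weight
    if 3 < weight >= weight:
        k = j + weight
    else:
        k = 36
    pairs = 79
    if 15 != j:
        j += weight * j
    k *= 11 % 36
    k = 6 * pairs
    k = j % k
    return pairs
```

13

Transformed code:
def apply(pairs, k, j):
    weight = weight + 79
    weight = weight * (weight >= weight)
    if 3 < weight >= weight:
        k = j + weight
    else:
        k = 36
    if 15 != j:
        j = j + weight * j
    k = k * (11 % 36)
    k = 6 * 79
    k = j % k
    return 79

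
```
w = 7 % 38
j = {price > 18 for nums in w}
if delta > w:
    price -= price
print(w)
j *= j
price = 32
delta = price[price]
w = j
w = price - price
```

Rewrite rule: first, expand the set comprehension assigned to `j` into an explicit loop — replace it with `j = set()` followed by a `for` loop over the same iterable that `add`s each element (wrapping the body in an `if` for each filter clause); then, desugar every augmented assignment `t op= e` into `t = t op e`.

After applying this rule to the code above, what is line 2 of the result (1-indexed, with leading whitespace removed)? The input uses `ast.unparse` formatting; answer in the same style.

Transformed code:
w = 7 % 38
j = set()
for nums in w:
    j.add(price > 18)
if delta > w:
    price = price - price
print(w)
j = j * j
price = 32
delta = price[price]
w = j
w = price - price

j = set()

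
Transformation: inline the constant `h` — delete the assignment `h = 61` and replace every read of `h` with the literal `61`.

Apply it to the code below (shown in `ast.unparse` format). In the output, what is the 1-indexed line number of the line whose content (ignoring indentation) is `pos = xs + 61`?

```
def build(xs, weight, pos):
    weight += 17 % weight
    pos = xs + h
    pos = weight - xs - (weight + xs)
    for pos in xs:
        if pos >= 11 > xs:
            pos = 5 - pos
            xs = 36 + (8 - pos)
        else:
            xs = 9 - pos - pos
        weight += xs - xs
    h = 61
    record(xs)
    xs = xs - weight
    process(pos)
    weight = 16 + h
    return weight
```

Transformed code:
def build(xs, weight, pos):
    weight += 17 % weight
    pos = xs + 61
    pos = weight - xs - (weight + xs)
    for pos in xs:
        if pos >= 11 > xs:
            pos = 5 - pos
            xs = 36 + (8 - pos)
        else:
            xs = 9 - pos - pos
        weight += xs - xs
    record(xs)
    xs = xs - weight
    process(pos)
    weight = 16 + 61
    return weight

3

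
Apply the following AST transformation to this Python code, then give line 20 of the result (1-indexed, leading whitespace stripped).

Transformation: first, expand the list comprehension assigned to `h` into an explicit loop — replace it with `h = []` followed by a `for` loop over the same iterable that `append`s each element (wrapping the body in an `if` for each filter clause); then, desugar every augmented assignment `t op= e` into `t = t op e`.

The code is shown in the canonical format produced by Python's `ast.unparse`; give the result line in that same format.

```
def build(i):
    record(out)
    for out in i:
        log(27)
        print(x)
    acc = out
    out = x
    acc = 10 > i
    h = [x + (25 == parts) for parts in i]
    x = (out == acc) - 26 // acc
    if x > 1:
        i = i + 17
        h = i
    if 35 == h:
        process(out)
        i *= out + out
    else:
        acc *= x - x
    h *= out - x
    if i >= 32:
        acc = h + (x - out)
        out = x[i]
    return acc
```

Transformed code:
def build(i):
    record(out)
    for out in i:
        log(27)
        print(x)
    acc = out
    out = x
    acc = 10 > i
    h = []
    for parts in i:
        h.append(x + (25 == parts))
    x = (out == acc) - 26 // acc
    if x > 1:
        i = i + 17
        h = i
    if 35 == h:
        process(out)
        i = i * (out + out)
    else:
        acc = acc * (x - x)
    h = h * (out - x)
    if i >= 32:
        acc = h + (x - out)
        out = x[i]
    return acc

acc = acc * (x - x)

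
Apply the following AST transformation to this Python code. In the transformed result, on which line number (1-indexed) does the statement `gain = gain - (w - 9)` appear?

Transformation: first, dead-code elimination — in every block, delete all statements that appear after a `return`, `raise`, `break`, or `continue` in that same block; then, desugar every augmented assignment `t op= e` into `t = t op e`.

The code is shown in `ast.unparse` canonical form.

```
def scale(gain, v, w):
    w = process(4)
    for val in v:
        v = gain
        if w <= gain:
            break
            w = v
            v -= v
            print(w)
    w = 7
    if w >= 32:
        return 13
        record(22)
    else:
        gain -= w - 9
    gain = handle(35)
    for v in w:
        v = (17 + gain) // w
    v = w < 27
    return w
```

Transformed code:
def scale(gain, v, w):
    w = process(4)
    for val in v:
        v = gain
        if w <= gain:
            break
    w = 7
    if w >= 32:
        return 13
    else:
        gain = gain - (w - 9)
    gain = handle(35)
    for v in w:
        v = (17 + gain) // w
    v = w < 27
    return w

11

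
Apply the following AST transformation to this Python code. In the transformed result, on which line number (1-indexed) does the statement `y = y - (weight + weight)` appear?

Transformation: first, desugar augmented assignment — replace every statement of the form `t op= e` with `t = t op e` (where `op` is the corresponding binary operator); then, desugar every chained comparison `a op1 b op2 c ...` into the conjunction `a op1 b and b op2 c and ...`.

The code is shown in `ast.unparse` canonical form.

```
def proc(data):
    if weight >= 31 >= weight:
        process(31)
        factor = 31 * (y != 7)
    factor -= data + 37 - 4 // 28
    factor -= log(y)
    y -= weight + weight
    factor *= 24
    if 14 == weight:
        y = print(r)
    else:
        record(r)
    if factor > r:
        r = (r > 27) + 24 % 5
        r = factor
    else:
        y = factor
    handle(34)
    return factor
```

7

Transformed code:
def proc(data):
    if weight >= 31 and 31 >= weight:
        process(31)
        factor = 31 * (y != 7)
    factor = factor - (data + 37 - 4 // 28)
    factor = factor - log(y)
    y = y - (weight + weight)
    factor = factor * 24
    if 14 == weight:
        y = print(r)
    else:
        record(r)
    if factor > r:
        r = (r > 27) + 24 % 5
        r = factor
    else:
        y = factor
    handle(34)
    return factor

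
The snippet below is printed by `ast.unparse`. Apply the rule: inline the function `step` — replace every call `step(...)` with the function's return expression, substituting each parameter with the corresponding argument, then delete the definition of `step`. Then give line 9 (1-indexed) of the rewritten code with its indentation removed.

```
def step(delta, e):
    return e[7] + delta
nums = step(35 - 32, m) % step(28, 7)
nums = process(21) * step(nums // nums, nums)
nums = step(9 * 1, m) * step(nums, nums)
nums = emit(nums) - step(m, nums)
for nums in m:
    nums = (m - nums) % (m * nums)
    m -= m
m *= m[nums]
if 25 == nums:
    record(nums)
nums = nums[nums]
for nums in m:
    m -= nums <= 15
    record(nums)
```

if 25 == nums:

Transformed code:
nums = (m[7] + (35 - 32)) % (7[7] + 28)
nums = process(21) * (nums[7] + nums // nums)
nums = (m[7] + 9 * 1) * (nums[7] + nums)
nums = emit(nums) - (nums[7] + m)
for nums in m:
    nums = (m - nums) % (m * nums)
    m -= m
m *= m[nums]
if 25 == nums:
    record(nums)
nums = nums[nums]
for nums in m:
    m -= nums <= 15
    record(nums)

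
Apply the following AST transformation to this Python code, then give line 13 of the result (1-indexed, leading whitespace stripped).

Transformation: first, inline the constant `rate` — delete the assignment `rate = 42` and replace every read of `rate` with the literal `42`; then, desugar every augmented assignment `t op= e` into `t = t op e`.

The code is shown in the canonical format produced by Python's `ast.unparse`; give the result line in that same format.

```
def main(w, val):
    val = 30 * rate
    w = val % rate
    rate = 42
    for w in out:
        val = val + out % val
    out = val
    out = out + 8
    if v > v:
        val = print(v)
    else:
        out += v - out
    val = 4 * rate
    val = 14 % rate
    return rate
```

val = 14 % 42

Transformed code:
def main(w, val):
    val = 30 * 42
    w = val % 42
    for w in out:
        val = val + out % val
    out = val
    out = out + 8
    if v > v:
        val = print(v)
    else:
        out = out + (v - out)
    val = 4 * 42
    val = 14 % 42
    return 42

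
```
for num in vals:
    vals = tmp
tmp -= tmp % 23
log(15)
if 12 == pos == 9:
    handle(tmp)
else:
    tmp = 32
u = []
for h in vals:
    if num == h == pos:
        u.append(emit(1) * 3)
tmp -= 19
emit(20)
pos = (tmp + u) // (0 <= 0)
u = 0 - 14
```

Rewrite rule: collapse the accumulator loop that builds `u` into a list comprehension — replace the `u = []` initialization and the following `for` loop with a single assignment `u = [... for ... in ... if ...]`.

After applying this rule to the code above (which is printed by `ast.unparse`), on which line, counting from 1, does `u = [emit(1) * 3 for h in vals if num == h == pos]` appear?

Transformed code:
for num in vals:
    vals = tmp
tmp -= tmp % 23
log(15)
if 12 == pos == 9:
    handle(tmp)
else:
    tmp = 32
u = [emit(1) * 3 for h in vals if num == h == pos]
tmp -= 19
emit(20)
pos = (tmp + u) // (0 <= 0)
u = 0 - 14

9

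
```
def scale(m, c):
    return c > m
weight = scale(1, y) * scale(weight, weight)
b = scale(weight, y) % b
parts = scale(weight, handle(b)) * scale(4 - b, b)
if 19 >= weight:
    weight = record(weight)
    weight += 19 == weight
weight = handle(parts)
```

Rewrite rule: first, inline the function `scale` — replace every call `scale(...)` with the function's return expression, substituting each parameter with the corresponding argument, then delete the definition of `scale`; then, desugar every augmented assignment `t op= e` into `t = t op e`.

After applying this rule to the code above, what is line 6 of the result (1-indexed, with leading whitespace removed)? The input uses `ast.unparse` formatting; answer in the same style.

weight = weight + (19 == weight)

Transformed code:
weight = (y > 1) * (weight > weight)
b = (y > weight) % b
parts = (handle(b) > weight) * (b > 4 - b)
if 19 >= weight:
    weight = record(weight)
    weight = weight + (19 == weight)
weight = handle(parts)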